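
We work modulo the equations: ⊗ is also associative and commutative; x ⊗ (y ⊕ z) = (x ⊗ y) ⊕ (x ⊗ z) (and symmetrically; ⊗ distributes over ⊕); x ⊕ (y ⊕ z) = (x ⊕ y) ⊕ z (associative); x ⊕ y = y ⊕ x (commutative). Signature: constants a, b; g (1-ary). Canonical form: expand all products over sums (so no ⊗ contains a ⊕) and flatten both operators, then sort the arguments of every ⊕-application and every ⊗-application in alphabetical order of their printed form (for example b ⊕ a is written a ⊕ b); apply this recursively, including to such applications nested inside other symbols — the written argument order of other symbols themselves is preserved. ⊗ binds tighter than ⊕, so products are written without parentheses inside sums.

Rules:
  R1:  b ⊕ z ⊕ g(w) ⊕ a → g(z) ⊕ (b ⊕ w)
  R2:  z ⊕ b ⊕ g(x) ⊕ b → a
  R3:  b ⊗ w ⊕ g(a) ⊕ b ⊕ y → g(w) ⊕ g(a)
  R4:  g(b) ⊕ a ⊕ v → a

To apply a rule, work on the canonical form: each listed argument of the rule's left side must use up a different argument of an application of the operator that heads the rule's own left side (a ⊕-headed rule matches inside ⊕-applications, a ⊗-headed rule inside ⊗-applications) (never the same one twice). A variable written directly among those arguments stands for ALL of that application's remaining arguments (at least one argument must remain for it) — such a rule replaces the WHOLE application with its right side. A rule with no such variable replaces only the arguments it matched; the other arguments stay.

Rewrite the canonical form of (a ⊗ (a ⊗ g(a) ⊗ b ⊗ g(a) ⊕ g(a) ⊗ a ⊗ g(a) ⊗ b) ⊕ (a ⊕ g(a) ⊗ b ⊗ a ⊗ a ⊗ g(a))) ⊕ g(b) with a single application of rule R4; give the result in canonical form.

Answer: a

Derivation:
Canonical form:  a ⊕ a ⊗ a ⊗ b ⊗ g(a) ⊗ g(a) ⊕ a ⊗ a ⊗ b ⊗ g(a) ⊗ g(a) ⊕ a ⊗ a ⊗ b ⊗ g(a) ⊗ g(a) ⊕ g(b)
Match R4:  consume a, g(b);  v := a ⊗ a ⊗ b ⊗ g(a) ⊗ g(a) ⊕ a ⊗ a ⊗ b ⊗ g(a) ⊗ g(a) ⊕ a ⊗ a ⊗ b ⊗ g(a) ⊗ g(a)
Every leftover argument binds to the variable; the entire application is replaced.
Result:  a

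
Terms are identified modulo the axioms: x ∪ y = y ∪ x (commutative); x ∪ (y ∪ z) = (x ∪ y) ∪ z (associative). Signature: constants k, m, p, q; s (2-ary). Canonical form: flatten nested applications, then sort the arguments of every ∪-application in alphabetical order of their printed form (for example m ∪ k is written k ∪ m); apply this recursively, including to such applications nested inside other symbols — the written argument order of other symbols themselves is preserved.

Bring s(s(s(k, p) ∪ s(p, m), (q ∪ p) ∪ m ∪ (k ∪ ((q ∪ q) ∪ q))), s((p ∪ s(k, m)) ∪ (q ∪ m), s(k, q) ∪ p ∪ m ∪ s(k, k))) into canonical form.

Descend into:  (q ∪ p) ∪ m ∪ (k ∪ ((q ∪ q) ∪ q))
Merge nested applications:  q ∪ p ∪ m ∪ k ∪ q ∪ q ∪ q
Sort:  k ∪ m ∪ p ∪ q ∪ q ∪ q ∪ q
Put back:  s(s(s(k, p) ∪ s(p, m), k ∪ m ∪ p ∪ q ∪ q ∪ q ∪ q), s(m ∪ p ∪ q ∪ s(k, m), m ∪ p ∪ s(k, k) ∪ s(k, q)))

Answer: s(s(s(k, p) ∪ s(p, m), k ∪ m ∪ p ∪ q ∪ q ∪ q ∪ q), s(m ∪ p ∪ q ∪ s(k, m), m ∪ p ∪ s(k, k) ∪ s(k, q)))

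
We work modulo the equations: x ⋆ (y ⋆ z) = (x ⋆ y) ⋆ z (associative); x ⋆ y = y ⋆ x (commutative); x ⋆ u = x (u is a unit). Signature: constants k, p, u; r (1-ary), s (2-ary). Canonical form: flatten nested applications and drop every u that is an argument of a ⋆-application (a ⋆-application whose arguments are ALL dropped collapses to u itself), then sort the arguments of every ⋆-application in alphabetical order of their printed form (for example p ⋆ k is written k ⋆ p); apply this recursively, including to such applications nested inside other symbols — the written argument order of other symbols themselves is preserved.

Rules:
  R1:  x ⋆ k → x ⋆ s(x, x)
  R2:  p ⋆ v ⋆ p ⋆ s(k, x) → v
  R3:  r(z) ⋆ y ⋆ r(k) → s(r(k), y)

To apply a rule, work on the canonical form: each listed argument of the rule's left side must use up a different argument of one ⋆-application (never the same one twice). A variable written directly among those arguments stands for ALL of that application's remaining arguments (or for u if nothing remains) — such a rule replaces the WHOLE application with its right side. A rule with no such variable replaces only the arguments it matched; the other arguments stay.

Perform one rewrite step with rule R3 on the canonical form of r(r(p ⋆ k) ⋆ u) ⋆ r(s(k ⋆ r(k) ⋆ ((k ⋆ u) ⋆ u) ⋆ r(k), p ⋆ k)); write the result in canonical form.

Canonical form:  r(r(k ⋆ p)) ⋆ r(s(k ⋆ k ⋆ r(k) ⋆ r(k), k ⋆ p))
Apply R3:  consuming r(k), r(k);  y := k ⋆ k, z := k
The variable takes the whole remainder — replace the entire application.
New term:  r(r(k ⋆ p)) ⋆ r(s(s(r(k), k ⋆ k), k ⋆ p))

Answer: r(r(k ⋆ p)) ⋆ r(s(s(r(k), k ⋆ k), k ⋆ p))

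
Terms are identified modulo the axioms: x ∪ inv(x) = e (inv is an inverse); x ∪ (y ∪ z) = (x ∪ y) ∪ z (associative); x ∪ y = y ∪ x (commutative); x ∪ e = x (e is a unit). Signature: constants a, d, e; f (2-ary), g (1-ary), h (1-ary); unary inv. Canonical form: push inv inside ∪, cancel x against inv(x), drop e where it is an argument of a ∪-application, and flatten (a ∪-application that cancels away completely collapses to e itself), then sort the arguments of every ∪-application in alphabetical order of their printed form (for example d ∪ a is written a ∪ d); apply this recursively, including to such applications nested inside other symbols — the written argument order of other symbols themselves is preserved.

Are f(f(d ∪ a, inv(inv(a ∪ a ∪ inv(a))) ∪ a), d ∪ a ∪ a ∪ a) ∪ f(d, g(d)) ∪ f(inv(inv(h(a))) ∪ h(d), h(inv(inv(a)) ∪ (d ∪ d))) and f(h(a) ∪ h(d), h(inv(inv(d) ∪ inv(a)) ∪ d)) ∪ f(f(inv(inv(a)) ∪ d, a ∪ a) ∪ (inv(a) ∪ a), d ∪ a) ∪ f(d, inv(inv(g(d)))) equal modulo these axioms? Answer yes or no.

Left:  f(f(d ∪ a, inv(inv(a ∪ a ∪ inv(a))) ∪ a), d ∪ a ∪ a ∪ a) ∪ f(d, g(d)) ∪ f(inv(inv(h(a))) ∪ h(d), h(inv(inv(a)) ∪ (d ∪ d)))
  Push inv inside:  distribute inv over ∪ and collapse double inv
  Collect:  f(f(a ∪ d, a ∪ a), a ∪ a ∪ a ∪ d) ∪ f(d, g(d)) ∪ f(h(a) ∪ h(d), h(a ∪ d ∪ d))
  Sort:  f(d, g(d)) ∪ f(f(a ∪ d, a ∪ a), a ∪ a ∪ a ∪ d) ∪ f(h(a) ∪ h(d), h(a ∪ d ∪ d))
Right:  f(h(a) ∪ h(d), h(inv(inv(d) ∪ inv(a)) ∪ d)) ∪ f(f(inv(inv(a)) ∪ d, a ∪ a) ∪ (inv(a) ∪ a), d ∪ a) ∪ f(d, inv(inv(g(d))))
  Push inv inside:  distribute inv over ∪ and collapse double inv
  Collect:  f(h(a) ∪ h(d), h(a ∪ d ∪ d)) ∪ f(f(a ∪ d, a ∪ a), a ∪ d) ∪ f(d, g(d))
  Order the arguments:  f(d, g(d)) ∪ f(f(a ∪ d, a ∪ a), a ∪ d) ∪ f(h(a) ∪ h(d), h(a ∪ d ∪ d))

Answer: no — f(d, g(d)) ∪ f(f(a ∪ d, a ∪ a), a ∪ a ∪ a ∪ d) ∪ f(h(a) ∪ h(d), h(a ∪ d ∪ d)) vs f(d, g(d)) ∪ f(f(a ∪ d, a ∪ a), a ∪ d) ∪ f(h(a) ∪ h(d), h(a ∪ d ∪ d))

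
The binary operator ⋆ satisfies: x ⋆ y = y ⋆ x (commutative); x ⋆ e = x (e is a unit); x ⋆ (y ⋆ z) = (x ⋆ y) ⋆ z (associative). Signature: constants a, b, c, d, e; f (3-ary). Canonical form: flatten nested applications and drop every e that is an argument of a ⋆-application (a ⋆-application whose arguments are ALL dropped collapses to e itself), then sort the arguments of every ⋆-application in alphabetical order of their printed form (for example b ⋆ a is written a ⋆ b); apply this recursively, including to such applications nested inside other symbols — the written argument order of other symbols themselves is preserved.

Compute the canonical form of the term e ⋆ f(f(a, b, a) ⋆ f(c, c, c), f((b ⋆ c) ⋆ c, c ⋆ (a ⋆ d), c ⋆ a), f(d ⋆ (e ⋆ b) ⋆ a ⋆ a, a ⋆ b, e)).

Inside:  f(f(a, b, a) ⋆ f(c, c, c), f((b ⋆ c) ⋆ c, c ⋆ (a ⋆ d), c ⋆ a), f(d ⋆ (e ⋆ b) ⋆ a ⋆ a, a ⋆ b, e))  →  f(f(a, b, a) ⋆ f(c, c, c), f(b ⋆ c ⋆ c, a ⋆ c ⋆ d, a ⋆ c), f(a ⋆ a ⋆ b ⋆ d, a ⋆ b, e))
Unit:  drop e
Sort:  f(f(a, b, a) ⋆ f(c, c, c), f(b ⋆ c ⋆ c, a ⋆ c ⋆ d, a ⋆ c), f(a ⋆ a ⋆ b ⋆ d, a ⋆ b, e))

Answer: f(f(a, b, a) ⋆ f(c, c, c), f(b ⋆ c ⋆ c, a ⋆ c ⋆ d, a ⋆ c), f(a ⋆ a ⋆ b ⋆ d, a ⋆ b, e))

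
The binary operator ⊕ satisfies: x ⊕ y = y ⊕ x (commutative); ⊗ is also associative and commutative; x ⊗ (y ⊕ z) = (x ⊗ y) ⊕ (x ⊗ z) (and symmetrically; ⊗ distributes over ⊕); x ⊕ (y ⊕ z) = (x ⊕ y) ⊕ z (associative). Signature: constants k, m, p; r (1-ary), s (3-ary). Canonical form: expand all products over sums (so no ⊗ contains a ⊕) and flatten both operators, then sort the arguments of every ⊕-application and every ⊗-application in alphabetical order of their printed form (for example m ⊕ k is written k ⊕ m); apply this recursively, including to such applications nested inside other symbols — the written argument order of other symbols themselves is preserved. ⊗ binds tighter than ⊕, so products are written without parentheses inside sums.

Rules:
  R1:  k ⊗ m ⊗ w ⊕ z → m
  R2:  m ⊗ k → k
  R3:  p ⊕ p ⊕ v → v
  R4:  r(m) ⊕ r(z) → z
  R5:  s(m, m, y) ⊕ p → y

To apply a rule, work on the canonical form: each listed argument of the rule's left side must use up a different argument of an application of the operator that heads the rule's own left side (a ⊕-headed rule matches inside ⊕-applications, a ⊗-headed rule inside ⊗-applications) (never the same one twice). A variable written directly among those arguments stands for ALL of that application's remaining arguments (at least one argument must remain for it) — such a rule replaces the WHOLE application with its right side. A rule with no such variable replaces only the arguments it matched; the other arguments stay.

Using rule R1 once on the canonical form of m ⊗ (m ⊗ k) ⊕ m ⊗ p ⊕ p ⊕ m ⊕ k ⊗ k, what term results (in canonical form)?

Canonical form:  k ⊗ k ⊕ k ⊗ m ⊗ m ⊕ m ⊕ m ⊗ p ⊕ p
Match R1:  consume k ⊗ m ⊗ m;  w := m, z := k ⊗ k ⊕ m ⊕ m ⊗ p ⊕ p
The variable takes the whole remainder — replace the entire application.
Giving:  m

Answer: m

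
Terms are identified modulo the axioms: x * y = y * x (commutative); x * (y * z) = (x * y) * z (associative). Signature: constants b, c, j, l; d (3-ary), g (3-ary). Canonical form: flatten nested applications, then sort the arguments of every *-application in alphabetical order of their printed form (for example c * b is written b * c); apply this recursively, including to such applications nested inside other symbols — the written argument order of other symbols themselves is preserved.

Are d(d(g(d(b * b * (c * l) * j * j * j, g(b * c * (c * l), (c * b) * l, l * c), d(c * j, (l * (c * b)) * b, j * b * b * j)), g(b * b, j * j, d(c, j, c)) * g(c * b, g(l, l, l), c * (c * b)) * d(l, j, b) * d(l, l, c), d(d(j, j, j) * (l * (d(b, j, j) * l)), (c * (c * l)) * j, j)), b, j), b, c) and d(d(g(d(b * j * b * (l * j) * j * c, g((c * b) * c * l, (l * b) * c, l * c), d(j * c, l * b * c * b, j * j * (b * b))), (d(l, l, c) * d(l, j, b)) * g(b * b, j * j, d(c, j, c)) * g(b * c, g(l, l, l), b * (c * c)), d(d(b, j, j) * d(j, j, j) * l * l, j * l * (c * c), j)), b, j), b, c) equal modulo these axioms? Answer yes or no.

Answer: yes — both canonical forms are d(d(g(d(b * b * c * j * j * j * l, g(b * c * c * l, b * c * l, c * l), d(c * j, b * b * c * l, b * b * j * j)), d(l, j, b) * d(l, l, c) * g(b * b, j * j, d(c, j, c)) * g(b * c, g(l, l, l), b * c * c), d(d(b, j, j) * d(j, j, j) * l * l, c * c * j * l, j)), b, j), b, c)

Derivation:
Left:  d(d(g(d(b * b * (c * l) * j * j * j, g(b * c * (c * l), (c * b) * l, l * c), d(c * j, (l * (c * b)) * b, j * b * b * j)), g(b * b, j * j, d(c, j, c)) * g(c * b, g(l, l, l), c * (c * b)) * d(l, j, b) * d(l, l, c), d(d(j, j, j) * (l * (d(b, j, j) * l)), (c * (c * l)) * j, j)), b, j), b, c)
  Focus inside:  g(b * b, j * j, d(c, j, c)) * g(c * b, g(l, l, l), c * (c * b)) * d(l, j, b) * d(l, l, c)
  Inside:  g(c * b, g(l, l, l), c * (c * b))  →  g(b * c, g(l, l, l), b * c * c)
  Order the arguments:  d(l, j, b) * d(l, l, c) * g(b * b, j * j, d(c, j, c)) * g(b * c, g(l, l, l), b * c * c)
  Put back:  d(d(g(d(b * b * c * j * j * j * l, g(b * c * c * l, b * c * l, c * l), d(c * j, b * b * c * l, b * b * j * j)), d(l, j, b) * d(l, l, c) * g(b * b, j * j, d(c, j, c)) * g(b * c, g(l, l, l), b * c * c), d(d(b, j, j) * d(j, j, j) * l * l, c * c * j * l, j)), b, j), b, c)
Right:  d(d(g(d(b * j * b * (l * j) * j * c, g((c * b) * c * l, (l * b) * c, l * c), d(j * c, l * b * c * b, j * j * (b * b))), (d(l, l, c) * d(l, j, b)) * g(b * b, j * j, d(c, j, c)) * g(b * c, g(l, l, l), b * (c * c)), d(d(b, j, j) * d(j, j, j) * l * l, j * l * (c * c), j)), b, j), b, c)
  Work inside:  (d(l, l, c) * d(l, j, b)) * g(b * b, j * j, d(c, j, c)) * g(b * c, g(l, l, l), b * (c * c))
  Un-nest:  d(l, l, c) * d(l, j, b) * g(b * b, j * j, d(c, j, c)) * g(b * c, g(l, l, l), b * (c * c))
  Inside:  g(b * c, g(l, l, l), b * (c * c))  →  g(b * c, g(l, l, l), b * c * c)
  Sort arguments:  d(l, j, b) * d(l, l, c) * g(b * b, j * j, d(c, j, c)) * g(b * c, g(l, l, l), b * c * c)
  Rebuild:  d(d(g(d(b * b * c * j * j * j * l, g(b * c * c * l, b * c * l, c * l), d(c * j, b * b * c * l, b * b * j * j)), d(l, j, b) * d(l, l, c) * g(b * b, j * j, d(c, j, c)) * g(b * c, g(l, l, l), b * c * c), d(d(b, j, j) * d(j, j, j) * l * l, c * c * j * l, j)), b, j), b, c)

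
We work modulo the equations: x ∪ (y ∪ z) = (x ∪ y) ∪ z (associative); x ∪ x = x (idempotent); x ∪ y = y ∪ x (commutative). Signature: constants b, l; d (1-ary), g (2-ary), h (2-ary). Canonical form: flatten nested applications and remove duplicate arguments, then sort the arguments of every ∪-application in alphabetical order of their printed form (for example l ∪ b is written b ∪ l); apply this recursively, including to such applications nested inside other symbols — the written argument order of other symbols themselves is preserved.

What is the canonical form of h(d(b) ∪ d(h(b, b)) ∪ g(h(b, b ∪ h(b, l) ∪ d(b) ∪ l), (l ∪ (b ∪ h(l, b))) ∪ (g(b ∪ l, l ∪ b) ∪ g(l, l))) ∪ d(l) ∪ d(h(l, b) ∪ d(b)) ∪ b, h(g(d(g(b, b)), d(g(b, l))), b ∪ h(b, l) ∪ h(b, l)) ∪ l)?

Answer: h(b ∪ d(b) ∪ d(d(b) ∪ h(l, b)) ∪ d(h(b, b)) ∪ d(l) ∪ g(h(b, b ∪ d(b) ∪ h(b, l) ∪ l), b ∪ g(b ∪ l, b ∪ l) ∪ g(l, l) ∪ h(l, b) ∪ l), h(g(d(g(b, b)), d(g(b, l))), b ∪ h(b, l)) ∪ l)

Derivation:
Work inside:  d(b) ∪ d(h(b, b)) ∪ g(h(b, b ∪ h(b, l) ∪ d(b) ∪ l), (l ∪ (b ∪ h(l, b))) ∪ (g(b ∪ l, l ∪ b) ∪ g(l, l))) ∪ d(l) ∪ d(h(l, b) ∪ d(b)) ∪ b
Canonicalize subterm:  g(h(b, b ∪ h(b, l) ∪ d(b) ∪ l), (l ∪ (b ∪ h(l, b))) ∪ (g(b ∪ l, l ∪ b) ∪ g(l, l)))  →  g(h(b, b ∪ d(b) ∪ h(b, l) ∪ l), b ∪ g(b ∪ l, b ∪ l) ∪ g(l, l) ∪ h(l, b) ∪ l)
Simplify inside:  d(h(l, b) ∪ d(b))  →  d(d(b) ∪ h(l, b))
Sort:  b ∪ d(b) ∪ d(d(b) ∪ h(l, b)) ∪ d(h(b, b)) ∪ d(l) ∪ g(h(b, b ∪ d(b) ∪ h(b, l) ∪ l), b ∪ g(b ∪ l, b ∪ l) ∪ g(l, l) ∪ h(l, b) ∪ l)
Reassemble:  h(b ∪ d(b) ∪ d(d(b) ∪ h(l, b)) ∪ d(h(b, b)) ∪ d(l) ∪ g(h(b, b ∪ d(b) ∪ h(b, l) ∪ l), b ∪ g(b ∪ l, b ∪ l) ∪ g(l, l) ∪ h(l, b) ∪ l), h(g(d(g(b, b)), d(g(b, l))), b ∪ h(b, l)) ∪ l)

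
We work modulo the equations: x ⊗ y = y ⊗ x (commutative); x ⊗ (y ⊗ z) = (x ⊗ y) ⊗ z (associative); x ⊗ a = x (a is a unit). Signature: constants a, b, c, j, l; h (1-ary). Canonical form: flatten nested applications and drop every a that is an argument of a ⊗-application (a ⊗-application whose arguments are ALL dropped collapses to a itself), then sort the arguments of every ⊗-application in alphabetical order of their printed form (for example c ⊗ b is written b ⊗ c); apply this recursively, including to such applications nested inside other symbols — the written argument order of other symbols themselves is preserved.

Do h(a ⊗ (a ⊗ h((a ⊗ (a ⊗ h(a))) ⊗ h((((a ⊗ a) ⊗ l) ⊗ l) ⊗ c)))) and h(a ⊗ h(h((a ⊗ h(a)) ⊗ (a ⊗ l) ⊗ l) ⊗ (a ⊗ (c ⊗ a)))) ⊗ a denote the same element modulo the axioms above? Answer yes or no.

Answer: no — h(h(h(a) ⊗ h(c ⊗ l ⊗ l))) vs h(h(c ⊗ h(h(a) ⊗ l ⊗ l)))

Derivation:
Left:  h(a ⊗ (a ⊗ h((a ⊗ (a ⊗ h(a))) ⊗ h((((a ⊗ a) ⊗ l) ⊗ l) ⊗ c))))
  Focus inside:  a ⊗ (a ⊗ h((a ⊗ (a ⊗ h(a))) ⊗ h((((a ⊗ a) ⊗ l) ⊗ l) ⊗ c)))
  Merge nested applications:  a ⊗ a ⊗ h((a ⊗ (a ⊗ h(a))) ⊗ h((((a ⊗ a) ⊗ l) ⊗ l) ⊗ c))
  Simplify inside:  h((a ⊗ (a ⊗ h(a))) ⊗ h((((a ⊗ a) ⊗ l) ⊗ l) ⊗ c))  →  h(h(a) ⊗ h(c ⊗ l ⊗ l))
  Unit:  drop a (×2)
  Sort:  h(h(a) ⊗ h(c ⊗ l ⊗ l))
  Rebuild:  h(h(h(a) ⊗ h(c ⊗ l ⊗ l)))
Right:  h(a ⊗ h(h((a ⊗ h(a)) ⊗ (a ⊗ l) ⊗ l) ⊗ (a ⊗ (c ⊗ a)))) ⊗ a
  Inside:  h(a ⊗ h(h((a ⊗ h(a)) ⊗ (a ⊗ l) ⊗ l) ⊗ (a ⊗ (c ⊗ a))))  →  h(h(c ⊗ h(h(a) ⊗ l ⊗ l)))
  Unit:  drop a
  Sort:  h(h(c ⊗ h(h(a) ⊗ l ⊗ l)))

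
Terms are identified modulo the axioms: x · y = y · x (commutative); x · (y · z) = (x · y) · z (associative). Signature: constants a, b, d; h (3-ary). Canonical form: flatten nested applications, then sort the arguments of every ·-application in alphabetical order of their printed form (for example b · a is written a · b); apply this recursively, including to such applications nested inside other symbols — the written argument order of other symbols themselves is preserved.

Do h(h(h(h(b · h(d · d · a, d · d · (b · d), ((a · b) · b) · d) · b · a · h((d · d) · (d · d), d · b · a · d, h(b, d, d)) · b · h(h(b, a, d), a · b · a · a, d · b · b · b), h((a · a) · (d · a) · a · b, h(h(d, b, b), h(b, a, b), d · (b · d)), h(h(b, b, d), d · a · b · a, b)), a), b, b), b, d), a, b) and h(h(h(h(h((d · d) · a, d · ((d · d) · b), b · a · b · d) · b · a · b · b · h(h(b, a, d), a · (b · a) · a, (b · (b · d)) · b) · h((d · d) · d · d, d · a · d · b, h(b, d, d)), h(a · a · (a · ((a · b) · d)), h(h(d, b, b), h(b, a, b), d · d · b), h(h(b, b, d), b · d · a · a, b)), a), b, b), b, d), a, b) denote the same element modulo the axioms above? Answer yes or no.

Left:  h(h(h(h(b · h(d · d · a, d · d · (b · d), ((a · b) · b) · d) · b · a · h((d · d) · (d · d), d · b · a · d, h(b, d, d)) · b · h(h(b, a, d), a · b · a · a, d · b · b · b), h((a · a) · (d · a) · a · b, h(h(d, b, b), h(b, a, b), d · (b · d)), h(h(b, b, d), d · a · b · a, b)), a), b, b), b, d), a, b)
  Descend into:  b · h(d · d · a, d · d · (b · d), ((a · b) · b) · d) · b · a · h((d · d) · (d · d), d · b · a · d, h(b, d, d)) · b · h(h(b, a, d), a · b · a · a, d · b · b · b)
  Simplify inside:  h(d · d · a, d · d · (b · d), ((a · b) · b) · d)  →  h(a · d · d, b · d · d · d, a · b · b · d)
  Simplify inside:  h((d · d) · (d · d), d · b · a · d, h(b, d, d))  →  h(d · d · d · d, a · b · d · d, h(b, d, d))
  Simplify inside:  h(h(b, a, d), a · b · a · a, d · b · b · b)  →  h(h(b, a, d), a · a · a · b, b · b · b · d)
  Sort arguments:  a · b · b · b · h(a · d · d, b · d · d · d, a · b · b · d) · h(d · d · d · d, a · b · d · d, h(b, d, d)) · h(h(b, a, d), a · a · a · b, b · b · b · d)
  Put back:  h(h(h(h(a · b · b · b · h(a · d · d, b · d · d · d, a · b · b · d) · h(d · d · d · d, a · b · d · d, h(b, d, d)) · h(h(b, a, d), a · a · a · b, b · b · b · d), h(a · a · a · a · b · d, h(h(d, b, b), h(b, a, b), b · d · d), h(h(b, b, d), a · a · b · d, b)), a), b, b), b, d), a, b)
Right:  h(h(h(h(h((d · d) · a, d · ((d · d) · b), b · a · b · d) · b · a · b · b · h(h(b, a, d), a · (b · a) · a, (b · (b · d)) · b) · h((d · d) · d · d, d · a · d · b, h(b, d, d)), h(a · a · (a · ((a · b) · d)), h(h(d, b, b), h(b, a, b), d · d · b), h(h(b, b, d), b · d · a · a, b)), a), b, b), b, d), a, b)
  Descend into:  h((d · d) · a, d · ((d · d) · b), b · a · b · d) · b · a · b · b · h(h(b, a, d), a · (b · a) · a, (b · (b · d)) · b) · h((d · d) · d · d, d · a · d · b, h(b, d, d))
  Inside:  h((d · d) · a, d · ((d · d) · b), b · a · b · d)  →  h(a · d · d, b · d · d · d, a · b · b · d)
  Simplify inside:  h(h(b, a, d), a · (b · a) · a, (b · (b · d)) · b)  →  h(h(b, a, d), a · a · a · b, b · b · b · d)
  Simplify inside:  h((d · d) · d · d, d · a · d · b, h(b, d, d))  →  h(d · d · d · d, a · b · d · d, h(b, d, d))
  Sort:  a · b · b · b · h(a · d · d, b · d · d · d, a · b · b · d) · h(d · d · d · d, a · b · d · d, h(b, d, d)) · h(h(b, a, d), a · a · a · b, b · b · b · d)
  Reassemble:  h(h(h(h(a · b · b · b · h(a · d · d, b · d · d · d, a · b · b · d) · h(d · d · d · d, a · b · d · d, h(b, d, d)) · h(h(b, a, d), a · a · a · b, b · b · b · d), h(a · a · a · a · b · d, h(h(d, b, b), h(b, a, b), b · d · d), h(h(b, b, d), a · a · b · d, b)), a), b, b), b, d), a, b)

Answer: yes — both canonical forms are h(h(h(h(a · b · b · b · h(a · d · d, b · d · d · d, a · b · b · d) · h(d · d · d · d, a · b · d · d, h(b, d, d)) · h(h(b, a, d), a · a · a · b, b · b · b · d), h(a · a · a · a · b · d, h(h(d, b, b), h(b, a, b), b · d · d), h(h(b, b, d), a · a · b · d, b)), a), b, b), b, d), a, b)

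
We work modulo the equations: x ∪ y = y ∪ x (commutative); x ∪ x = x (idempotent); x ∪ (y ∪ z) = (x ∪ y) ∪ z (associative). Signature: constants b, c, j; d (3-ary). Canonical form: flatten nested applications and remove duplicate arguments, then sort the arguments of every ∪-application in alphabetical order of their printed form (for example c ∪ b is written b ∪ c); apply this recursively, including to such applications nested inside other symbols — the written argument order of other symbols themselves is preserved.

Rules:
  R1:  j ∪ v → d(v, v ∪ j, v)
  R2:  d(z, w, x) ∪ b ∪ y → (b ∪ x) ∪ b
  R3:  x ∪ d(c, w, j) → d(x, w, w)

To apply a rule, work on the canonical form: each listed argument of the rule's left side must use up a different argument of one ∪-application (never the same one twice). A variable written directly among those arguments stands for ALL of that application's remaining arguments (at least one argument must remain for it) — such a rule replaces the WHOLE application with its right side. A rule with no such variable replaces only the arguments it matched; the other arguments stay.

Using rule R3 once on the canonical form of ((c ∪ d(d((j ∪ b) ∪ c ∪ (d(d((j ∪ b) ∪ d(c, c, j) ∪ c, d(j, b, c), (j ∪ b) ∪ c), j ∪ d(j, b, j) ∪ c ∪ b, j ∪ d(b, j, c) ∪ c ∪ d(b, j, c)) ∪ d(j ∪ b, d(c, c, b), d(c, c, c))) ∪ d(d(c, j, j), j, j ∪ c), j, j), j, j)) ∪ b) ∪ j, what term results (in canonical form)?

Canonical form:  b ∪ c ∪ d(d(b ∪ c ∪ d(b ∪ j, d(c, c, b), d(c, c, c)) ∪ d(d(b ∪ c ∪ d(c, c, j) ∪ j, d(j, b, c), b ∪ c ∪ j), b ∪ c ∪ d(j, b, j) ∪ j, c ∪ d(b, j, c) ∪ j) ∪ d(d(c, j, j), j, c ∪ j) ∪ j, j, j), j, j) ∪ j
Match R3:  consume d(c, c, j);  w := c, x := b ∪ c ∪ j
Every leftover argument binds to the variable; the entire application is replaced.
Result:  b ∪ c ∪ d(d(b ∪ c ∪ d(b ∪ j, d(c, c, b), d(c, c, c)) ∪ d(d(c, j, j), j, c ∪ j) ∪ d(d(d(b ∪ c ∪ j, c, c), d(j, b, c), b ∪ c ∪ j), b ∪ c ∪ d(j, b, j) ∪ j, c ∪ d(b, j, c) ∪ j) ∪ j, j, j), j, j) ∪ j

Answer: b ∪ c ∪ d(d(b ∪ c ∪ d(b ∪ j, d(c, c, b), d(c, c, c)) ∪ d(d(c, j, j), j, c ∪ j) ∪ d(d(d(b ∪ c ∪ j, c, c), d(j, b, c), b ∪ c ∪ j), b ∪ c ∪ d(j, b, j) ∪ j, c ∪ d(b, j, c) ∪ j) ∪ j, j, j), j, j) ∪ j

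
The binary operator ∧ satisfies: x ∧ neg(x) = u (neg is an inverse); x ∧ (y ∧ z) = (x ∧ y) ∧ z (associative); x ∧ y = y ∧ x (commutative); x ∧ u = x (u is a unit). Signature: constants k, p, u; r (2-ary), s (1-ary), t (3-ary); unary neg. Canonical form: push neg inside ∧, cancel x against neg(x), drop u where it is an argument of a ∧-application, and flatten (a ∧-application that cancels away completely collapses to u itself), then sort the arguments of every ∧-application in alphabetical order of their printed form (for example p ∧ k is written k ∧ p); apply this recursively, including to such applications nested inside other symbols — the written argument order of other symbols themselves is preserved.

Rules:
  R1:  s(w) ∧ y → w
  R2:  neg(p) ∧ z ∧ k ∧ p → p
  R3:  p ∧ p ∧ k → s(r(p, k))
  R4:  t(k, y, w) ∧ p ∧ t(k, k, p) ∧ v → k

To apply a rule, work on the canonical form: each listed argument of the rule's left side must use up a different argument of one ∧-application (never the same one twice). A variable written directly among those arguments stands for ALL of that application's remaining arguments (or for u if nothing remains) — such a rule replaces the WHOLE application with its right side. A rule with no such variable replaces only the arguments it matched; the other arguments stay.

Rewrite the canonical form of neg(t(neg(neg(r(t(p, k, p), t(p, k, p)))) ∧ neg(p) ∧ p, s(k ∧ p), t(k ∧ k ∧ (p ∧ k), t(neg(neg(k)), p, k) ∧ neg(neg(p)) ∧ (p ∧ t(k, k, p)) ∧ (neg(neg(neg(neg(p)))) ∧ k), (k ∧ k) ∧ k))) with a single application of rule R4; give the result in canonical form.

Answer: neg(t(r(t(p, k, p), t(p, k, p)), s(k ∧ p), t(k ∧ k ∧ k ∧ p, k, k ∧ k ∧ k)))

Derivation:
Canonical form:  neg(t(r(t(p, k, p), t(p, k, p)), s(k ∧ p), t(k ∧ k ∧ k ∧ p, k ∧ p ∧ p ∧ p ∧ t(k, k, p) ∧ t(k, p, k), k ∧ k ∧ k)))
Match R4:  consume p, t(k, k, p), t(k, p, k);  v := k ∧ p ∧ p, w := k, y := p
The variable takes the whole remainder — replace the entire application.
Result:  neg(t(r(t(p, k, p), t(p, k, p)), s(k ∧ p), t(k ∧ k ∧ k ∧ p, k, k ∧ k ∧ k)))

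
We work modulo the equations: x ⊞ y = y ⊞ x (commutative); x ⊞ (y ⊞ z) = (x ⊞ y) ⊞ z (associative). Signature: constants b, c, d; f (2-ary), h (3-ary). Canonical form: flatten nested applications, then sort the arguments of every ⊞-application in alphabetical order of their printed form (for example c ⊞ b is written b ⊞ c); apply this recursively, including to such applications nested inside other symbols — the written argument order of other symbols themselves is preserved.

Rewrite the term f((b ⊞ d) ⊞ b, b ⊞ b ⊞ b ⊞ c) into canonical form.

Answer: f(b ⊞ b ⊞ d, b ⊞ b ⊞ b ⊞ c)

Derivation:
Work inside:  (b ⊞ d) ⊞ b
Flatten:  b ⊞ d ⊞ b
Sort:  b ⊞ b ⊞ d
Rebuild:  f(b ⊞ b ⊞ d, b ⊞ b ⊞ b ⊞ c)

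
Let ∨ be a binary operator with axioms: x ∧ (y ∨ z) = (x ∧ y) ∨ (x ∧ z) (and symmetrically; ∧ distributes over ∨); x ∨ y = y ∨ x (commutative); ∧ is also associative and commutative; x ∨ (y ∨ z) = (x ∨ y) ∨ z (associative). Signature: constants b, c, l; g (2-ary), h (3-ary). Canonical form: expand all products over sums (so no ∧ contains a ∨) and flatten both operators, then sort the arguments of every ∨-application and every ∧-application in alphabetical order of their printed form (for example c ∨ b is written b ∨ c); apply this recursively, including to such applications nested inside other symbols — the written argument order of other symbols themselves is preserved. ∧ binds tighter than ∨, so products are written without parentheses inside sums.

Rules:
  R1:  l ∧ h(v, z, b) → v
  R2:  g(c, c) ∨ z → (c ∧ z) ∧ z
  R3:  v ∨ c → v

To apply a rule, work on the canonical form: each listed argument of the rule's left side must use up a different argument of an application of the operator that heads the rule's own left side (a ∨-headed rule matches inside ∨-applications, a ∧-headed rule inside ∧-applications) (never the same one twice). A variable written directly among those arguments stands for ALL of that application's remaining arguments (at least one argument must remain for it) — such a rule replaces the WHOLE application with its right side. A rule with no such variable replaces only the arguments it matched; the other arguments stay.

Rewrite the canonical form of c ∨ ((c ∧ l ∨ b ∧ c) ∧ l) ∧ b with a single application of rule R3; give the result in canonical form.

Canonical form:  b ∧ b ∧ c ∧ l ∨ b ∧ c ∧ l ∧ l ∨ c
Match R3:  consume c;  v := b ∧ b ∧ c ∧ l ∨ b ∧ c ∧ l ∧ l
Every leftover argument binds to the variable; the entire application is replaced.
Giving:  b ∧ b ∧ c ∧ l ∨ b ∧ c ∧ l ∧ l

Answer: b ∧ b ∧ c ∧ l ∨ b ∧ c ∧ l ∧ l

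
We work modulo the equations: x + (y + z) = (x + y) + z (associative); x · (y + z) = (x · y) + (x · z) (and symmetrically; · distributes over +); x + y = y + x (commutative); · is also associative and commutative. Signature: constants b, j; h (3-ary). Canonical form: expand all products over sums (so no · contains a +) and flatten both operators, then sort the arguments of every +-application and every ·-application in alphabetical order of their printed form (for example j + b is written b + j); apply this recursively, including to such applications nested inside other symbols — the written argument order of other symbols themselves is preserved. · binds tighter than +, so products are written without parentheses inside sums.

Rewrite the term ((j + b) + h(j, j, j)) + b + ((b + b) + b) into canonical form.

Merge nested applications:  j + b + h(j, j, j) + b + b + b + b
Order the arguments:  b + b + b + b + b + h(j, j, j) + j

Answer: b + b + b + b + b + h(j, j, j) + j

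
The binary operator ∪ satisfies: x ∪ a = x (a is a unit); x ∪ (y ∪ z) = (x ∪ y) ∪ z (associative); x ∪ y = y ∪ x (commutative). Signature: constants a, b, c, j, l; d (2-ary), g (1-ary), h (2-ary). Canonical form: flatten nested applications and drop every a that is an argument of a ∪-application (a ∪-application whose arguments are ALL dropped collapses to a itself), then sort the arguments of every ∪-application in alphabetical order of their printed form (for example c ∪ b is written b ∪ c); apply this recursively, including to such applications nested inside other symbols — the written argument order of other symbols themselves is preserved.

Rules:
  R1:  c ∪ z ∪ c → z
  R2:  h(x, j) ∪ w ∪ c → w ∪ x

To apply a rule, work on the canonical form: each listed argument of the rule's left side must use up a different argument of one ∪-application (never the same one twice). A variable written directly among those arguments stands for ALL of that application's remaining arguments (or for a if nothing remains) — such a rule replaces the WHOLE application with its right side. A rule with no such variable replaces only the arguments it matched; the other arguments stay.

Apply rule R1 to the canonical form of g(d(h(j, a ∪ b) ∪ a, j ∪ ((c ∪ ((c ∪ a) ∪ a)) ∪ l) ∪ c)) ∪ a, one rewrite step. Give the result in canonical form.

Canonical form:  g(d(h(j, b), c ∪ c ∪ c ∪ j ∪ l))
Apply R1:  consuming c, c;  z := c ∪ j ∪ l
Every leftover argument binds to the variable; the entire application is replaced.
Result:  g(d(h(j, b), c ∪ j ∪ l))

Answer: g(d(h(j, b), c ∪ j ∪ l))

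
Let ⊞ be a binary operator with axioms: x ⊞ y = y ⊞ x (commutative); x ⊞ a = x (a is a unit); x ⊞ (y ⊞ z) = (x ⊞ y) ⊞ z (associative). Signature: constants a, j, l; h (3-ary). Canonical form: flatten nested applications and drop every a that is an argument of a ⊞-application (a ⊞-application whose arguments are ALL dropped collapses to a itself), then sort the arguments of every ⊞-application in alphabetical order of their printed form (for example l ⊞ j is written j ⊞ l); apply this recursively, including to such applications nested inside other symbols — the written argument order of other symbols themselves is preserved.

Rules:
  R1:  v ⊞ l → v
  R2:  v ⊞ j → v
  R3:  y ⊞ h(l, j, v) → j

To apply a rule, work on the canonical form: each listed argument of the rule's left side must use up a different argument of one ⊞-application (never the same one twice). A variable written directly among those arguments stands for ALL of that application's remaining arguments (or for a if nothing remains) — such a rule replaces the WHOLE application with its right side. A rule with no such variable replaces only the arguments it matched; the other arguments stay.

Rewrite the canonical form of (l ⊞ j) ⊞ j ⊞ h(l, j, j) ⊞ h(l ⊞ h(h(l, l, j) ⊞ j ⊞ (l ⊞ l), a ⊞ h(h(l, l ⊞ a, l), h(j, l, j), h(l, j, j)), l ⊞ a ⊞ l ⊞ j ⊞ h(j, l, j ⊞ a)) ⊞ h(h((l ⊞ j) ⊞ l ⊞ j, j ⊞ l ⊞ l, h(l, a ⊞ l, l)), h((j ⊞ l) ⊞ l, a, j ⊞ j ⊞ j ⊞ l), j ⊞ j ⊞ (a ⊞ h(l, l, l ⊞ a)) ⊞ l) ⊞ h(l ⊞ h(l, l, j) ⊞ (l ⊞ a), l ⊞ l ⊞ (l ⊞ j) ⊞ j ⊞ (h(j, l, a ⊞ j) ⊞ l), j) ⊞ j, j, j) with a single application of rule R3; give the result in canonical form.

Answer: j

Derivation:
Canonical form:  h(h(h(j ⊞ j ⊞ l ⊞ l, j ⊞ l ⊞ l, h(l, l, l)), h(j ⊞ l ⊞ l, a, j ⊞ j ⊞ j ⊞ l), h(l, l, l) ⊞ j ⊞ j ⊞ l) ⊞ h(h(l, l, j) ⊞ j ⊞ l ⊞ l, h(h(l, l, l), h(j, l, j), h(l, j, j)), h(j, l, j) ⊞ j ⊞ l ⊞ l) ⊞ h(h(l, l, j) ⊞ l ⊞ l, h(j, l, j) ⊞ j ⊞ j ⊞ l ⊞ l ⊞ l ⊞ l, j) ⊞ j ⊞ l, j, j) ⊞ h(l, j, j) ⊞ j ⊞ j ⊞ l
R3 matches:  uses h(l, j, j);  v := j, y := h(h(h(j ⊞ j ⊞ l ⊞ l, j ⊞ l ⊞ l, h(l, l, l)), h(j ⊞ l ⊞ l, a, j ⊞ j ⊞ j ⊞ l), h(l, l, l) ⊞ j ⊞ j ⊞ l) ⊞ h(h(l, l, j) ⊞ j ⊞ l ⊞ l, h(h(l, l, l), h(j, l, j), h(l, j, j)), h(j, l, j) ⊞ j ⊞ l ⊞ l) ⊞ h(h(l, l, j) ⊞ l ⊞ l, h(j, l, j) ⊞ j ⊞ j ⊞ l ⊞ l ⊞ l ⊞ l, j) ⊞ j ⊞ l, j, j) ⊞ j ⊞ j ⊞ l
The variable takes the whole remainder — replace the entire application.
New term:  j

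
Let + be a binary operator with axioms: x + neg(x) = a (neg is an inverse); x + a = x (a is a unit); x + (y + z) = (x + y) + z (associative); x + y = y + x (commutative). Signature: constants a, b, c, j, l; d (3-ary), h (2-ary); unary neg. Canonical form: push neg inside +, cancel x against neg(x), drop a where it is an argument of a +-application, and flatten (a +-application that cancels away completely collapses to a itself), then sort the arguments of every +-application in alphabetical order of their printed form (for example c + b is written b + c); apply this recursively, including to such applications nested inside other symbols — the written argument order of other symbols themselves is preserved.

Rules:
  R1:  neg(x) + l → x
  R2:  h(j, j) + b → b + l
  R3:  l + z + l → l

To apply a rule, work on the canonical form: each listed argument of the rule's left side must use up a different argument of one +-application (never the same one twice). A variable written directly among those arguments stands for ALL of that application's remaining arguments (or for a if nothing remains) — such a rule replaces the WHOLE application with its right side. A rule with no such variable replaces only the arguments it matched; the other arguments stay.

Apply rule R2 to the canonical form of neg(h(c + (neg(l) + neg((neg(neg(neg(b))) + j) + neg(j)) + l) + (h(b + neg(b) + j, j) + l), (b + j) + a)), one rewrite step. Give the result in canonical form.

Canonical form:  neg(h(b + c + h(j, j) + l, b + j))
Apply R2:  consuming b, h(j, j)
Giving:  neg(h(b + c + l + l, b + j))

Answer: neg(h(b + c + l + l, b + j))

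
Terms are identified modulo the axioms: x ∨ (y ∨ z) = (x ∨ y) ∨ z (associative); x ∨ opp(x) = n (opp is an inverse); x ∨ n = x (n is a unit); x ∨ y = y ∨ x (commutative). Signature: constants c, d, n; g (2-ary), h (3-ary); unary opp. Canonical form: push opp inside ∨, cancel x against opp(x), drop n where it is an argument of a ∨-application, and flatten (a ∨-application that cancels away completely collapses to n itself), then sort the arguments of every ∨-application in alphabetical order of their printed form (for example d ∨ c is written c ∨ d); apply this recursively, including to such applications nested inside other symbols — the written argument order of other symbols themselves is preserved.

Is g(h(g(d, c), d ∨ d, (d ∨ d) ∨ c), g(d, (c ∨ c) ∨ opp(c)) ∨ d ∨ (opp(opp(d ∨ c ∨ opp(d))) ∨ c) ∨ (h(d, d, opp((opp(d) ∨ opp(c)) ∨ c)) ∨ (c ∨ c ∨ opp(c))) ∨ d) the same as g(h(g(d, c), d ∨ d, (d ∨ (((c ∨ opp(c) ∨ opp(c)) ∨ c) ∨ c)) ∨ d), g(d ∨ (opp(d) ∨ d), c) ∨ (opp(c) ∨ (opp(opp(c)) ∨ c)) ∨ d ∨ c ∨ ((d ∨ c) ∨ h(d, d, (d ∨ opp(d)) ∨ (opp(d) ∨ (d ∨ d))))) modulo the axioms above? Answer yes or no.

Left:  g(h(g(d, c), d ∨ d, (d ∨ d) ∨ c), g(d, (c ∨ c) ∨ opp(c)) ∨ d ∨ (opp(opp(d ∨ c ∨ opp(d))) ∨ c) ∨ (h(d, d, opp((opp(d) ∨ opp(c)) ∨ c)) ∨ (c ∨ c ∨ opp(c))) ∨ d)
  Descend into:  g(d, (c ∨ c) ∨ opp(c)) ∨ d ∨ (opp(opp(d ∨ c ∨ opp(d))) ∨ c) ∨ (h(d, d, opp((opp(d) ∨ opp(c)) ∨ c)) ∨ (c ∨ c ∨ opp(c))) ∨ d
  Push opp inside:  distribute opp over ∨ and collapse double opp
  Collect:  g(d, c) ∨ d ∨ d ∨ c ∨ c ∨ c ∨ h(d, d, d)
  Sort arguments:  c ∨ c ∨ c ∨ d ∨ d ∨ g(d, c) ∨ h(d, d, d)
  Rebuild:  g(h(g(d, c), d ∨ d, c ∨ d ∨ d), c ∨ c ∨ c ∨ d ∨ d ∨ g(d, c) ∨ h(d, d, d))
Right:  g(h(g(d, c), d ∨ d, (d ∨ (((c ∨ opp(c) ∨ opp(c)) ∨ c) ∨ c)) ∨ d), g(d ∨ (opp(d) ∨ d), c) ∨ (opp(c) ∨ (opp(opp(c)) ∨ c)) ∨ d ∨ c ∨ ((d ∨ c) ∨ h(d, d, (d ∨ opp(d)) ∨ (opp(d) ∨ (d ∨ d)))))
  Focus inside:  g(d ∨ (opp(d) ∨ d), c) ∨ (opp(c) ∨ (opp(opp(c)) ∨ c)) ∨ d ∨ c ∨ ((d ∨ c) ∨ h(d, d, (d ∨ opp(d)) ∨ (opp(d) ∨ (d ∨ d))))
  Push opp inside:  distribute opp over ∨ and collapse double opp
  Collect terms:  g(d, c) ∨ c ∨ c ∨ c ∨ d ∨ d ∨ h(d, d, d)
  Sort:  c ∨ c ∨ c ∨ d ∨ d ∨ g(d, c) ∨ h(d, d, d)
  Rebuild:  g(h(g(d, c), d ∨ d, c ∨ d ∨ d), c ∨ c ∨ c ∨ d ∨ d ∨ g(d, c) ∨ h(d, d, d))

Answer: yes — both canonical forms are g(h(g(d, c), d ∨ d, c ∨ d ∨ d), c ∨ c ∨ c ∨ d ∨ d ∨ g(d, c) ∨ h(d, d, d))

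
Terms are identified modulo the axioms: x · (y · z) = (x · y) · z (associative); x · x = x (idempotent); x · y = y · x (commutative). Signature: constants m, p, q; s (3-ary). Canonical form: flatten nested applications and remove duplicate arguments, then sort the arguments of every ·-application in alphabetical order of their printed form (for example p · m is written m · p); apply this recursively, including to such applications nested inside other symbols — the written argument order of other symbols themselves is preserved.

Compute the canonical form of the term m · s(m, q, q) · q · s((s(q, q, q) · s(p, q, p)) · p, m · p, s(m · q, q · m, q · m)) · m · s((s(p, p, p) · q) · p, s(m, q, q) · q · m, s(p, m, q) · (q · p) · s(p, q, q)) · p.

Answer: m · p · q · s(m, q, q) · s(p · q · s(p, p, p), m · q · s(m, q, q), p · q · s(p, m, q) · s(p, q, q)) · s(p · s(p, q, p) · s(q, q, q), m · p, s(m · q, m · q, m · q))

Derivation:
Inside:  s((s(q, q, q) · s(p, q, p)) · p, m · p, s(m · q, q · m, q · m))  →  s(p · s(p, q, p) · s(q, q, q), m · p, s(m · q, m · q, m · q))
Inside:  s((s(p, p, p) · q) · p, s(m, q, q) · q · m, s(p, m, q) · (q · p) · s(p, q, q))  →  s(p · q · s(p, p, p), m · q · s(m, q, q), p · q · s(p, m, q) · s(p, q, q))
Deduplicate:  drop duplicate m
Sort:  m · p · q · s(m, q, q) · s(p · q · s(p, p, p), m · q · s(m, q, q), p · q · s(p, m, q) · s(p, q, q)) · s(p · s(p, q, p) · s(q, q, q), m · p, s(m · q, m · q, m · q))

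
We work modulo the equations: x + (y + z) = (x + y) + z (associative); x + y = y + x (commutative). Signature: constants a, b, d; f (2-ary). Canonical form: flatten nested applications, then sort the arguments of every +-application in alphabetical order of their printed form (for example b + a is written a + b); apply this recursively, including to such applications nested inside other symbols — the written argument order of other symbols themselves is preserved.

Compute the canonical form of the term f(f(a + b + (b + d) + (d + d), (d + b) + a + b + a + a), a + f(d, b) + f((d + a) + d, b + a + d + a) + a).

Focus inside:  a + f(d, b) + f((d + a) + d, b + a + d + a) + a
Inside:  f((d + a) + d, b + a + d + a)  →  f(a + d + d, a + a + b + d)
Sort arguments:  a + a + f(a + d + d, a + a + b + d) + f(d, b)
Rebuild:  f(f(a + b + b + d + d + d, a + a + a + b + b + d), a + a + f(a + d + d, a + a + b + d) + f(d, b))

Answer: f(f(a + b + b + d + d + d, a + a + a + b + b + d), a + a + f(a + d + d, a + a + b + d) + f(d, b))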